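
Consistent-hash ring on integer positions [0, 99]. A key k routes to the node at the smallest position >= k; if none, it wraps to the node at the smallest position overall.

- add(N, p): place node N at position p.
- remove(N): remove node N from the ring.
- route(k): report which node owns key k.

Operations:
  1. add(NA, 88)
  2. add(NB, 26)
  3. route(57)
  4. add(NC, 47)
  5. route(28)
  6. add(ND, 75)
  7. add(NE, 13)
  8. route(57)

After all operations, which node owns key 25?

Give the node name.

Op 1: add NA@88 -> ring=[88:NA]
Op 2: add NB@26 -> ring=[26:NB,88:NA]
Op 3: route key 57: smallest pos >= 57 is 88 -> NA
Op 4: add NC@47 -> ring=[26:NB,47:NC,88:NA]
Op 5: route key 28: smallest pos >= 28 is 47 -> NC
Op 6: add ND@75 -> ring=[26:NB,47:NC,75:ND,88:NA]
Op 7: add NE@13 -> ring=[13:NE,26:NB,47:NC,75:ND,88:NA]
Op 8: route key 57: smallest pos >= 57 is 75 -> ND
Final route key 25: smallest pos >= 25 is 26 -> NB

Answer: NB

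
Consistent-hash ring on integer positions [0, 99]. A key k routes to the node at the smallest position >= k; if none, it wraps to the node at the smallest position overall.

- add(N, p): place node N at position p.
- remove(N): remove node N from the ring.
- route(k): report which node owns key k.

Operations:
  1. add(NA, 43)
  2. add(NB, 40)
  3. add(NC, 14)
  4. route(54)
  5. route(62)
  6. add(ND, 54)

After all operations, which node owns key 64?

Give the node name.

Op 1: add NA@43 -> ring=[43:NA]
Op 2: add NB@40 -> ring=[40:NB,43:NA]
Op 3: add NC@14 -> ring=[14:NC,40:NB,43:NA]
Op 4: route key 54: none >= 54, wrap to smallest pos 14 -> NC
Op 5: route key 62: none >= 62, wrap to smallest pos 14 -> NC
Op 6: add ND@54 -> ring=[14:NC,40:NB,43:NA,54:ND]
Final route key 64: none >= 64, wrap to smallest pos 14 -> NC

Answer: NC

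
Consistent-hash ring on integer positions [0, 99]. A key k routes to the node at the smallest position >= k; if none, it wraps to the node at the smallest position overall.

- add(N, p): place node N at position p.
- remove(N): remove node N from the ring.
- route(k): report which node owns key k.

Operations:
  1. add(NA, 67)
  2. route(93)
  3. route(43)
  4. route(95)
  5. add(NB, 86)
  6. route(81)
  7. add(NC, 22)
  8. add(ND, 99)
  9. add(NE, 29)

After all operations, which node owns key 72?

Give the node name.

Op 1: add NA@67 -> ring=[67:NA]
Op 2: route key 93: none >= 93, wrap to smallest pos 67 -> NA
Op 3: route key 43: smallest pos >= 43 is 67 -> NA
Op 4: route key 95: none >= 95, wrap to smallest pos 67 -> NA
Op 5: add NB@86 -> ring=[67:NA,86:NB]
Op 6: route key 81: smallest pos >= 81 is 86 -> NB
Op 7: add NC@22 -> ring=[22:NC,67:NA,86:NB]
Op 8: add ND@99 -> ring=[22:NC,67:NA,86:NB,99:ND]
Op 9: add NE@29 -> ring=[22:NC,29:NE,67:NA,86:NB,99:ND]
Final route key 72: smallest pos >= 72 is 86 -> NB

Answer: NB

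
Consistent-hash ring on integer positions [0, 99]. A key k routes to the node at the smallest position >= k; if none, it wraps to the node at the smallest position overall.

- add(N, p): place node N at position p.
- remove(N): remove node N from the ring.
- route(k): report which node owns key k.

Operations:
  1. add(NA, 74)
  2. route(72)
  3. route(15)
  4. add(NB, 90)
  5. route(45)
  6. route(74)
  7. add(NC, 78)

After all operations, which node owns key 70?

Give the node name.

Answer: NA

Derivation:
Op 1: add NA@74 -> ring=[74:NA]
Op 2: route key 72: smallest pos >= 72 is 74 -> NA
Op 3: route key 15: smallest pos >= 15 is 74 -> NA
Op 4: add NB@90 -> ring=[74:NA,90:NB]
Op 5: route key 45: smallest pos >= 45 is 74 -> NA
Op 6: route key 74: smallest pos >= 74 is 74 -> NA
Op 7: add NC@78 -> ring=[74:NA,78:NC,90:NB]
Final route key 70: smallest pos >= 70 is 74 -> NA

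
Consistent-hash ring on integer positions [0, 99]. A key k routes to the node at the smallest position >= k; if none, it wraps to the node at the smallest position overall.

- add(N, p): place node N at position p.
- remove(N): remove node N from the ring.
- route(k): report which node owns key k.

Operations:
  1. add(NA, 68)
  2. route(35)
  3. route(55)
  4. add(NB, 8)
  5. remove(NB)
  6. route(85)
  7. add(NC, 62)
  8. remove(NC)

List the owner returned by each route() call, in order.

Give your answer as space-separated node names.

Answer: NA NA NA

Derivation:
Op 1: add NA@68 -> ring=[68:NA]
Op 2: route key 35: smallest pos >= 35 is 68 -> NA
Op 3: route key 55: smallest pos >= 55 is 68 -> NA
Op 4: add NB@8 -> ring=[8:NB,68:NA]
Op 5: remove NB -> ring=[68:NA]
Op 6: route key 85: none >= 85, wrap to smallest pos 68 -> NA
Op 7: add NC@62 -> ring=[62:NC,68:NA]
Op 8: remove NC -> ring=[68:NA]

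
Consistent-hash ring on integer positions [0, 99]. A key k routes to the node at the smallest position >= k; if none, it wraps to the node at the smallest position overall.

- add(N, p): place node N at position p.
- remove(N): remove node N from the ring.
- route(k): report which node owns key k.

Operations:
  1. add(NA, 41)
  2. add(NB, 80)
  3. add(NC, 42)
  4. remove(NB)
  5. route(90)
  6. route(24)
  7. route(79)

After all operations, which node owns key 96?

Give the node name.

Op 1: add NA@41 -> ring=[41:NA]
Op 2: add NB@80 -> ring=[41:NA,80:NB]
Op 3: add NC@42 -> ring=[41:NA,42:NC,80:NB]
Op 4: remove NB -> ring=[41:NA,42:NC]
Op 5: route key 90: none >= 90, wrap to smallest pos 41 -> NA
Op 6: route key 24: smallest pos >= 24 is 41 -> NA
Op 7: route key 79: none >= 79, wrap to smallest pos 41 -> NA
Final route key 96: none >= 96, wrap to smallest pos 41 -> NA

Answer: NA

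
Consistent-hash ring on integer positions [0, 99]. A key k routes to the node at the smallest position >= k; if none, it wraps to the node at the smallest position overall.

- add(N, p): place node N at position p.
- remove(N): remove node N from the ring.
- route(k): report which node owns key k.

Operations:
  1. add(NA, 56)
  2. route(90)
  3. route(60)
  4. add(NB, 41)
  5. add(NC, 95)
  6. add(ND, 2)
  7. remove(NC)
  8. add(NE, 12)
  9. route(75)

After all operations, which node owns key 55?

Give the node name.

Op 1: add NA@56 -> ring=[56:NA]
Op 2: route key 90: none >= 90, wrap to smallest pos 56 -> NA
Op 3: route key 60: none >= 60, wrap to smallest pos 56 -> NA
Op 4: add NB@41 -> ring=[41:NB,56:NA]
Op 5: add NC@95 -> ring=[41:NB,56:NA,95:NC]
Op 6: add ND@2 -> ring=[2:ND,41:NB,56:NA,95:NC]
Op 7: remove NC -> ring=[2:ND,41:NB,56:NA]
Op 8: add NE@12 -> ring=[2:ND,12:NE,41:NB,56:NA]
Op 9: route key 75: none >= 75, wrap to smallest pos 2 -> ND
Final route key 55: smallest pos >= 55 is 56 -> NA

Answer: NA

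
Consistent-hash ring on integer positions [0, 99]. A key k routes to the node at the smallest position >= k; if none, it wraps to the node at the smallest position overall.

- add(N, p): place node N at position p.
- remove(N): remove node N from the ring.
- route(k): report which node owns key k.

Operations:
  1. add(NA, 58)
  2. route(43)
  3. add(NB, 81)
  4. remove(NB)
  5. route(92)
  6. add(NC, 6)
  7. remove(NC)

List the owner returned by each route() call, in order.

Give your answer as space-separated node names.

Answer: NA NA

Derivation:
Op 1: add NA@58 -> ring=[58:NA]
Op 2: route key 43: smallest pos >= 43 is 58 -> NA
Op 3: add NB@81 -> ring=[58:NA,81:NB]
Op 4: remove NB -> ring=[58:NA]
Op 5: route key 92: none >= 92, wrap to smallest pos 58 -> NA
Op 6: add NC@6 -> ring=[6:NC,58:NA]
Op 7: remove NC -> ring=[58:NA]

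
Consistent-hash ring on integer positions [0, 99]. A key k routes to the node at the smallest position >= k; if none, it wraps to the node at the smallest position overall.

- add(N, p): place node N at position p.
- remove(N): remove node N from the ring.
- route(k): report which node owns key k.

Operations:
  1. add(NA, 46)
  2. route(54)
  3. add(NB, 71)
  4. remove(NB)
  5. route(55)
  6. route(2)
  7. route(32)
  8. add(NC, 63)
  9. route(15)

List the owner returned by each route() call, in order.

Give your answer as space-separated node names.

Answer: NA NA NA NA NA

Derivation:
Op 1: add NA@46 -> ring=[46:NA]
Op 2: route key 54: none >= 54, wrap to smallest pos 46 -> NA
Op 3: add NB@71 -> ring=[46:NA,71:NB]
Op 4: remove NB -> ring=[46:NA]
Op 5: route key 55: none >= 55, wrap to smallest pos 46 -> NA
Op 6: route key 2: smallest pos >= 2 is 46 -> NA
Op 7: route key 32: smallest pos >= 32 is 46 -> NA
Op 8: add NC@63 -> ring=[46:NA,63:NC]
Op 9: route key 15: smallest pos >= 15 is 46 -> NA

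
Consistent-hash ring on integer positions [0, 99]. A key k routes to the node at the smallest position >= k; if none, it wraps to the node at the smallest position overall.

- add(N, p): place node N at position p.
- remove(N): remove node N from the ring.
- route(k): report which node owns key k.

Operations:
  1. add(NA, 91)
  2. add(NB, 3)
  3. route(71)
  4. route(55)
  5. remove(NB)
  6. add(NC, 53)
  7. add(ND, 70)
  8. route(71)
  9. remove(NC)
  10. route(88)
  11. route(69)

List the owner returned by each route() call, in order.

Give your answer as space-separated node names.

Answer: NA NA NA NA ND

Derivation:
Op 1: add NA@91 -> ring=[91:NA]
Op 2: add NB@3 -> ring=[3:NB,91:NA]
Op 3: route key 71: smallest pos >= 71 is 91 -> NA
Op 4: route key 55: smallest pos >= 55 is 91 -> NA
Op 5: remove NB -> ring=[91:NA]
Op 6: add NC@53 -> ring=[53:NC,91:NA]
Op 7: add ND@70 -> ring=[53:NC,70:ND,91:NA]
Op 8: route key 71: smallest pos >= 71 is 91 -> NA
Op 9: remove NC -> ring=[70:ND,91:NA]
Op 10: route key 88: smallest pos >= 88 is 91 -> NA
Op 11: route key 69: smallest pos >= 69 is 70 -> ND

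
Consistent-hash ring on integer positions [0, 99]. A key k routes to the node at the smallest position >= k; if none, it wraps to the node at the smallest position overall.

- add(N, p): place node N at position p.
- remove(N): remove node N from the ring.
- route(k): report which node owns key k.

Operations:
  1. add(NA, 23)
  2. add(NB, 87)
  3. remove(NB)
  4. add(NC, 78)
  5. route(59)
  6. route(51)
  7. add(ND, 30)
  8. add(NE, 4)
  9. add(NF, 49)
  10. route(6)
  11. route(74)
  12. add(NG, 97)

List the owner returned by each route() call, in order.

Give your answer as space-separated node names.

Answer: NC NC NA NC

Derivation:
Op 1: add NA@23 -> ring=[23:NA]
Op 2: add NB@87 -> ring=[23:NA,87:NB]
Op 3: remove NB -> ring=[23:NA]
Op 4: add NC@78 -> ring=[23:NA,78:NC]
Op 5: route key 59: smallest pos >= 59 is 78 -> NC
Op 6: route key 51: smallest pos >= 51 is 78 -> NC
Op 7: add ND@30 -> ring=[23:NA,30:ND,78:NC]
Op 8: add NE@4 -> ring=[4:NE,23:NA,30:ND,78:NC]
Op 9: add NF@49 -> ring=[4:NE,23:NA,30:ND,49:NF,78:NC]
Op 10: route key 6: smallest pos >= 6 is 23 -> NA
Op 11: route key 74: smallest pos >= 74 is 78 -> NC
Op 12: add NG@97 -> ring=[4:NE,23:NA,30:ND,49:NF,78:NC,97:NG]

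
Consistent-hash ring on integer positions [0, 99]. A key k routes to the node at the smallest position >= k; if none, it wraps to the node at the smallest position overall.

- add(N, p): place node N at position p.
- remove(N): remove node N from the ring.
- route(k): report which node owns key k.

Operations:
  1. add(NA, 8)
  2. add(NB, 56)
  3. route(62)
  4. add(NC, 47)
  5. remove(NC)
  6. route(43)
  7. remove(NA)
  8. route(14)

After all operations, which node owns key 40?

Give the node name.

Op 1: add NA@8 -> ring=[8:NA]
Op 2: add NB@56 -> ring=[8:NA,56:NB]
Op 3: route key 62: none >= 62, wrap to smallest pos 8 -> NA
Op 4: add NC@47 -> ring=[8:NA,47:NC,56:NB]
Op 5: remove NC -> ring=[8:NA,56:NB]
Op 6: route key 43: smallest pos >= 43 is 56 -> NB
Op 7: remove NA -> ring=[56:NB]
Op 8: route key 14: smallest pos >= 14 is 56 -> NB
Final route key 40: smallest pos >= 40 is 56 -> NB

Answer: NB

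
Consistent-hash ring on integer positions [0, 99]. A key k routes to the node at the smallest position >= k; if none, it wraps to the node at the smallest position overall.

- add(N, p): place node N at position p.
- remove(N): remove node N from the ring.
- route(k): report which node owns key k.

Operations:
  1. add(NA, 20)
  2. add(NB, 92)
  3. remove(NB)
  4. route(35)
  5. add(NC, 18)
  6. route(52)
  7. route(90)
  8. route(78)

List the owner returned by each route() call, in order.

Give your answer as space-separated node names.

Answer: NA NC NC NC

Derivation:
Op 1: add NA@20 -> ring=[20:NA]
Op 2: add NB@92 -> ring=[20:NA,92:NB]
Op 3: remove NB -> ring=[20:NA]
Op 4: route key 35: none >= 35, wrap to smallest pos 20 -> NA
Op 5: add NC@18 -> ring=[18:NC,20:NA]
Op 6: route key 52: none >= 52, wrap to smallest pos 18 -> NC
Op 7: route key 90: none >= 90, wrap to smallest pos 18 -> NC
Op 8: route key 78: none >= 78, wrap to smallest pos 18 -> NC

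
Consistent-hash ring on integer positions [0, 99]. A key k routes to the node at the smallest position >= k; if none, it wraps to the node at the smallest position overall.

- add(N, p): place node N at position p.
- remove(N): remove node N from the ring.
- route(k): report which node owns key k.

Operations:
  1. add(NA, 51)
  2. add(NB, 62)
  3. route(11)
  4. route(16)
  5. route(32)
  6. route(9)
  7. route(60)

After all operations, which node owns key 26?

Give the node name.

Answer: NA

Derivation:
Op 1: add NA@51 -> ring=[51:NA]
Op 2: add NB@62 -> ring=[51:NA,62:NB]
Op 3: route key 11: smallest pos >= 11 is 51 -> NA
Op 4: route key 16: smallest pos >= 16 is 51 -> NA
Op 5: route key 32: smallest pos >= 32 is 51 -> NA
Op 6: route key 9: smallest pos >= 9 is 51 -> NA
Op 7: route key 60: smallest pos >= 60 is 62 -> NB
Final route key 26: smallest pos >= 26 is 51 -> NA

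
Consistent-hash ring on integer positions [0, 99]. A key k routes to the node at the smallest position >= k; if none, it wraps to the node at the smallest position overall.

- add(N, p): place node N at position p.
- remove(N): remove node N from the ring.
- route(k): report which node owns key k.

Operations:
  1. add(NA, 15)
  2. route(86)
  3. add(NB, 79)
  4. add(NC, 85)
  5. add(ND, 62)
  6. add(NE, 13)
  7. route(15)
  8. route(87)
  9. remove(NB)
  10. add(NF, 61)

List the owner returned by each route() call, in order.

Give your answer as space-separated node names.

Op 1: add NA@15 -> ring=[15:NA]
Op 2: route key 86: none >= 86, wrap to smallest pos 15 -> NA
Op 3: add NB@79 -> ring=[15:NA,79:NB]
Op 4: add NC@85 -> ring=[15:NA,79:NB,85:NC]
Op 5: add ND@62 -> ring=[15:NA,62:ND,79:NB,85:NC]
Op 6: add NE@13 -> ring=[13:NE,15:NA,62:ND,79:NB,85:NC]
Op 7: route key 15: smallest pos >= 15 is 15 -> NA
Op 8: route key 87: none >= 87, wrap to smallest pos 13 -> NE
Op 9: remove NB -> ring=[13:NE,15:NA,62:ND,85:NC]
Op 10: add NF@61 -> ring=[13:NE,15:NA,61:NF,62:ND,85:NC]

Answer: NA NA NE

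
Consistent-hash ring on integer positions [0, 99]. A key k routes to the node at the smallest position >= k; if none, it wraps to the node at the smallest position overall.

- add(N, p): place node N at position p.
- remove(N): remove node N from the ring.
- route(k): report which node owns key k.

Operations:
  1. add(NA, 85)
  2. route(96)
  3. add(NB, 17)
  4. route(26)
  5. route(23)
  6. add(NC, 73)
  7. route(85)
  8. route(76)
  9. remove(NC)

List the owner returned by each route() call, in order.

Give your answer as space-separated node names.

Op 1: add NA@85 -> ring=[85:NA]
Op 2: route key 96: none >= 96, wrap to smallest pos 85 -> NA
Op 3: add NB@17 -> ring=[17:NB,85:NA]
Op 4: route key 26: smallest pos >= 26 is 85 -> NA
Op 5: route key 23: smallest pos >= 23 is 85 -> NA
Op 6: add NC@73 -> ring=[17:NB,73:NC,85:NA]
Op 7: route key 85: smallest pos >= 85 is 85 -> NA
Op 8: route key 76: smallest pos >= 76 is 85 -> NA
Op 9: remove NC -> ring=[17:NB,85:NA]

Answer: NA NA NA NA NA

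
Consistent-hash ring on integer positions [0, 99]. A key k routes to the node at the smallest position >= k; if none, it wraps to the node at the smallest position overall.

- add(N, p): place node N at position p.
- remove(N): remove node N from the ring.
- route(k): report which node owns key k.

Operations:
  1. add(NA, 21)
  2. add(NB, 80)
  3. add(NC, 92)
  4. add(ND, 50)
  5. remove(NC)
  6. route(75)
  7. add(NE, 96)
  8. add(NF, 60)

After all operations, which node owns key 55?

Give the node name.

Op 1: add NA@21 -> ring=[21:NA]
Op 2: add NB@80 -> ring=[21:NA,80:NB]
Op 3: add NC@92 -> ring=[21:NA,80:NB,92:NC]
Op 4: add ND@50 -> ring=[21:NA,50:ND,80:NB,92:NC]
Op 5: remove NC -> ring=[21:NA,50:ND,80:NB]
Op 6: route key 75: smallest pos >= 75 is 80 -> NB
Op 7: add NE@96 -> ring=[21:NA,50:ND,80:NB,96:NE]
Op 8: add NF@60 -> ring=[21:NA,50:ND,60:NF,80:NB,96:NE]
Final route key 55: smallest pos >= 55 is 60 -> NF

Answer: NF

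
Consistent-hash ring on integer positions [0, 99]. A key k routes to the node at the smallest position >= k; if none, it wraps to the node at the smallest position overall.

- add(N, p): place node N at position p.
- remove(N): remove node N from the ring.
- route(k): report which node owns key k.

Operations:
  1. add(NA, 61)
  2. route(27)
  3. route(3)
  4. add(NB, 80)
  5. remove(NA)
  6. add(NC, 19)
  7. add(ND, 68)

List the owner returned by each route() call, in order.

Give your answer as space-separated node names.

Op 1: add NA@61 -> ring=[61:NA]
Op 2: route key 27: smallest pos >= 27 is 61 -> NA
Op 3: route key 3: smallest pos >= 3 is 61 -> NA
Op 4: add NB@80 -> ring=[61:NA,80:NB]
Op 5: remove NA -> ring=[80:NB]
Op 6: add NC@19 -> ring=[19:NC,80:NB]
Op 7: add ND@68 -> ring=[19:NC,68:ND,80:NB]

Answer: NA NA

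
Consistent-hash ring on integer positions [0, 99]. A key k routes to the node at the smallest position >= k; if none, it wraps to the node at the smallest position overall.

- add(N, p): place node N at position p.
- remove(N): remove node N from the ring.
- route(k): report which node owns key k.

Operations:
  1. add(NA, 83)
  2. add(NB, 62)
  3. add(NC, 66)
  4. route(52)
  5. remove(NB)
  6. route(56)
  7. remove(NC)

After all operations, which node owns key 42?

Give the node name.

Answer: NA

Derivation:
Op 1: add NA@83 -> ring=[83:NA]
Op 2: add NB@62 -> ring=[62:NB,83:NA]
Op 3: add NC@66 -> ring=[62:NB,66:NC,83:NA]
Op 4: route key 52: smallest pos >= 52 is 62 -> NB
Op 5: remove NB -> ring=[66:NC,83:NA]
Op 6: route key 56: smallest pos >= 56 is 66 -> NC
Op 7: remove NC -> ring=[83:NA]
Final route key 42: smallest pos >= 42 is 83 -> NA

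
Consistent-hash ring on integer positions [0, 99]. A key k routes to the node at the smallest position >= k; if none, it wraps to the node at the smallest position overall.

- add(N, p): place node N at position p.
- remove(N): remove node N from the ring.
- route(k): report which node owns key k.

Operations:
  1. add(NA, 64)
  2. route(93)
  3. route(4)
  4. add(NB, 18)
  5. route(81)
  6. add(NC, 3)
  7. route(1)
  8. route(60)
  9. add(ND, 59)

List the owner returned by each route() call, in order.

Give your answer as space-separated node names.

Op 1: add NA@64 -> ring=[64:NA]
Op 2: route key 93: none >= 93, wrap to smallest pos 64 -> NA
Op 3: route key 4: smallest pos >= 4 is 64 -> NA
Op 4: add NB@18 -> ring=[18:NB,64:NA]
Op 5: route key 81: none >= 81, wrap to smallest pos 18 -> NB
Op 6: add NC@3 -> ring=[3:NC,18:NB,64:NA]
Op 7: route key 1: smallest pos >= 1 is 3 -> NC
Op 8: route key 60: smallest pos >= 60 is 64 -> NA
Op 9: add ND@59 -> ring=[3:NC,18:NB,59:ND,64:NA]

Answer: NA NA NB NC NA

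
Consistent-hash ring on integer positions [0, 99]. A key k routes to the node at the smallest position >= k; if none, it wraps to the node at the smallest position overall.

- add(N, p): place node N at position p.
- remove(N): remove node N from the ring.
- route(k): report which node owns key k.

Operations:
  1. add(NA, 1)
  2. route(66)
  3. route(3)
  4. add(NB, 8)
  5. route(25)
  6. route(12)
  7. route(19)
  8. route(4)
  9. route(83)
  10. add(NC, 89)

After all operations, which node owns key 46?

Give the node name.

Op 1: add NA@1 -> ring=[1:NA]
Op 2: route key 66: none >= 66, wrap to smallest pos 1 -> NA
Op 3: route key 3: none >= 3, wrap to smallest pos 1 -> NA
Op 4: add NB@8 -> ring=[1:NA,8:NB]
Op 5: route key 25: none >= 25, wrap to smallest pos 1 -> NA
Op 6: route key 12: none >= 12, wrap to smallest pos 1 -> NA
Op 7: route key 19: none >= 19, wrap to smallest pos 1 -> NA
Op 8: route key 4: smallest pos >= 4 is 8 -> NB
Op 9: route key 83: none >= 83, wrap to smallest pos 1 -> NA
Op 10: add NC@89 -> ring=[1:NA,8:NB,89:NC]
Final route key 46: smallest pos >= 46 is 89 -> NC

Answer: NC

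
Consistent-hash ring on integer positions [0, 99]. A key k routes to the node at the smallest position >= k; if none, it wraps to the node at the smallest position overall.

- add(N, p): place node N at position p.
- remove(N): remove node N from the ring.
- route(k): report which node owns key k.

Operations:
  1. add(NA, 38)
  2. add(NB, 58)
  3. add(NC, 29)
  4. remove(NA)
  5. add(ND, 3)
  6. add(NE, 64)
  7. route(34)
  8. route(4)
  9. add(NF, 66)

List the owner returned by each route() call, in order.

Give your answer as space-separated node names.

Answer: NB NC

Derivation:
Op 1: add NA@38 -> ring=[38:NA]
Op 2: add NB@58 -> ring=[38:NA,58:NB]
Op 3: add NC@29 -> ring=[29:NC,38:NA,58:NB]
Op 4: remove NA -> ring=[29:NC,58:NB]
Op 5: add ND@3 -> ring=[3:ND,29:NC,58:NB]
Op 6: add NE@64 -> ring=[3:ND,29:NC,58:NB,64:NE]
Op 7: route key 34: smallest pos >= 34 is 58 -> NB
Op 8: route key 4: smallest pos >= 4 is 29 -> NC
Op 9: add NF@66 -> ring=[3:ND,29:NC,58:NB,64:NE,66:NF]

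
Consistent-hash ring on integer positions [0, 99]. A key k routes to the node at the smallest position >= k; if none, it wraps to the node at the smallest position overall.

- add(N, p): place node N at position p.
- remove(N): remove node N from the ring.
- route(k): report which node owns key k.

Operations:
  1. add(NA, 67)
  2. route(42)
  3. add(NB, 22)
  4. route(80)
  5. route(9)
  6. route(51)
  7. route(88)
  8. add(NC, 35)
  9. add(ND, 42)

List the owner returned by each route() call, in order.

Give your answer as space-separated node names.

Op 1: add NA@67 -> ring=[67:NA]
Op 2: route key 42: smallest pos >= 42 is 67 -> NA
Op 3: add NB@22 -> ring=[22:NB,67:NA]
Op 4: route key 80: none >= 80, wrap to smallest pos 22 -> NB
Op 5: route key 9: smallest pos >= 9 is 22 -> NB
Op 6: route key 51: smallest pos >= 51 is 67 -> NA
Op 7: route key 88: none >= 88, wrap to smallest pos 22 -> NB
Op 8: add NC@35 -> ring=[22:NB,35:NC,67:NA]
Op 9: add ND@42 -> ring=[22:NB,35:NC,42:ND,67:NA]

Answer: NA NB NB NA NB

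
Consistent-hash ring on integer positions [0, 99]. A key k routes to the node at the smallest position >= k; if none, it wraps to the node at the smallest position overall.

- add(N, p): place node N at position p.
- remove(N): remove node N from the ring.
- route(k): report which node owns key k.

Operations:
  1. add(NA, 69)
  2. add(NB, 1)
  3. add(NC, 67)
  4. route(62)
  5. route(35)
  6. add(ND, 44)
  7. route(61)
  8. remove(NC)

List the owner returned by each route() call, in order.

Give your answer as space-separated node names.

Op 1: add NA@69 -> ring=[69:NA]
Op 2: add NB@1 -> ring=[1:NB,69:NA]
Op 3: add NC@67 -> ring=[1:NB,67:NC,69:NA]
Op 4: route key 62: smallest pos >= 62 is 67 -> NC
Op 5: route key 35: smallest pos >= 35 is 67 -> NC
Op 6: add ND@44 -> ring=[1:NB,44:ND,67:NC,69:NA]
Op 7: route key 61: smallest pos >= 61 is 67 -> NC
Op 8: remove NC -> ring=[1:NB,44:ND,69:NA]

Answer: NC NC NC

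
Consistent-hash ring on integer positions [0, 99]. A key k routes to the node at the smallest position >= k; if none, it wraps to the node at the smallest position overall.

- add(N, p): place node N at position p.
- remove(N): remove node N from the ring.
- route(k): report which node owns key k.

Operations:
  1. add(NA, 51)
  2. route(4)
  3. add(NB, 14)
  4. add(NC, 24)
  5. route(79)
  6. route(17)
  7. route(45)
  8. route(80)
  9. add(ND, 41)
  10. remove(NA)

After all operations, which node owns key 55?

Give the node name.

Answer: NB

Derivation:
Op 1: add NA@51 -> ring=[51:NA]
Op 2: route key 4: smallest pos >= 4 is 51 -> NA
Op 3: add NB@14 -> ring=[14:NB,51:NA]
Op 4: add NC@24 -> ring=[14:NB,24:NC,51:NA]
Op 5: route key 79: none >= 79, wrap to smallest pos 14 -> NB
Op 6: route key 17: smallest pos >= 17 is 24 -> NC
Op 7: route key 45: smallest pos >= 45 is 51 -> NA
Op 8: route key 80: none >= 80, wrap to smallest pos 14 -> NB
Op 9: add ND@41 -> ring=[14:NB,24:NC,41:ND,51:NA]
Op 10: remove NA -> ring=[14:NB,24:NC,41:ND]
Final route key 55: none >= 55, wrap to smallest pos 14 -> NB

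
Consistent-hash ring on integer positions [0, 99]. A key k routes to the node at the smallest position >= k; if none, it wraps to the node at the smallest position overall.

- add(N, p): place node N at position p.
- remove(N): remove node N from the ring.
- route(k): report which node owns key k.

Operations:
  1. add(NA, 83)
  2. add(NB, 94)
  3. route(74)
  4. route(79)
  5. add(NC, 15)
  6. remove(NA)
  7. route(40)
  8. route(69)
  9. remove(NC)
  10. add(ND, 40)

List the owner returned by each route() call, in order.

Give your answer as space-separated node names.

Op 1: add NA@83 -> ring=[83:NA]
Op 2: add NB@94 -> ring=[83:NA,94:NB]
Op 3: route key 74: smallest pos >= 74 is 83 -> NA
Op 4: route key 79: smallest pos >= 79 is 83 -> NA
Op 5: add NC@15 -> ring=[15:NC,83:NA,94:NB]
Op 6: remove NA -> ring=[15:NC,94:NB]
Op 7: route key 40: smallest pos >= 40 is 94 -> NB
Op 8: route key 69: smallest pos >= 69 is 94 -> NB
Op 9: remove NC -> ring=[94:NB]
Op 10: add ND@40 -> ring=[40:ND,94:NB]

Answer: NA NA NB NB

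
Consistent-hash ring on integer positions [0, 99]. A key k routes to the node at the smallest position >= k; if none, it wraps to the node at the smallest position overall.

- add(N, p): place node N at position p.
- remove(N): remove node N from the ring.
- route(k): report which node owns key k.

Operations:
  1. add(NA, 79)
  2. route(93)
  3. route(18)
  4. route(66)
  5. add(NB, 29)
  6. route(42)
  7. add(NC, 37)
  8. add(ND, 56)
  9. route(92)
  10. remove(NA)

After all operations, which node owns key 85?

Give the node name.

Answer: NB

Derivation:
Op 1: add NA@79 -> ring=[79:NA]
Op 2: route key 93: none >= 93, wrap to smallest pos 79 -> NA
Op 3: route key 18: smallest pos >= 18 is 79 -> NA
Op 4: route key 66: smallest pos >= 66 is 79 -> NA
Op 5: add NB@29 -> ring=[29:NB,79:NA]
Op 6: route key 42: smallest pos >= 42 is 79 -> NA
Op 7: add NC@37 -> ring=[29:NB,37:NC,79:NA]
Op 8: add ND@56 -> ring=[29:NB,37:NC,56:ND,79:NA]
Op 9: route key 92: none >= 92, wrap to smallest pos 29 -> NB
Op 10: remove NA -> ring=[29:NB,37:NC,56:ND]
Final route key 85: none >= 85, wrap to smallest pos 29 -> NB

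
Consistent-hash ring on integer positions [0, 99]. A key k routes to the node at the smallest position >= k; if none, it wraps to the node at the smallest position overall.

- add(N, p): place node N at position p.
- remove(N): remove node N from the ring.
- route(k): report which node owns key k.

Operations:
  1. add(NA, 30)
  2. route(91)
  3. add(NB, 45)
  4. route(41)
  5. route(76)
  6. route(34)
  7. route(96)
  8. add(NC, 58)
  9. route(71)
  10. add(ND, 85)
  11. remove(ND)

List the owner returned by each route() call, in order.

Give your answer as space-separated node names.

Op 1: add NA@30 -> ring=[30:NA]
Op 2: route key 91: none >= 91, wrap to smallest pos 30 -> NA
Op 3: add NB@45 -> ring=[30:NA,45:NB]
Op 4: route key 41: smallest pos >= 41 is 45 -> NB
Op 5: route key 76: none >= 76, wrap to smallest pos 30 -> NA
Op 6: route key 34: smallest pos >= 34 is 45 -> NB
Op 7: route key 96: none >= 96, wrap to smallest pos 30 -> NA
Op 8: add NC@58 -> ring=[30:NA,45:NB,58:NC]
Op 9: route key 71: none >= 71, wrap to smallest pos 30 -> NA
Op 10: add ND@85 -> ring=[30:NA,45:NB,58:NC,85:ND]
Op 11: remove ND -> ring=[30:NA,45:NB,58:NC]

Answer: NA NB NA NB NA NA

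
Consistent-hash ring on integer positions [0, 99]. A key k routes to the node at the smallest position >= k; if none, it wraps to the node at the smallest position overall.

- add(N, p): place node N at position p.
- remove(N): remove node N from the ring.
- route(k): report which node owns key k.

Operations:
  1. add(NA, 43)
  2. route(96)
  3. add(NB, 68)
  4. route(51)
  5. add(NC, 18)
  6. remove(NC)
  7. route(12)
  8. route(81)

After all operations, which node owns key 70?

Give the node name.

Answer: NA

Derivation:
Op 1: add NA@43 -> ring=[43:NA]
Op 2: route key 96: none >= 96, wrap to smallest pos 43 -> NA
Op 3: add NB@68 -> ring=[43:NA,68:NB]
Op 4: route key 51: smallest pos >= 51 is 68 -> NB
Op 5: add NC@18 -> ring=[18:NC,43:NA,68:NB]
Op 6: remove NC -> ring=[43:NA,68:NB]
Op 7: route key 12: smallest pos >= 12 is 43 -> NA
Op 8: route key 81: none >= 81, wrap to smallest pos 43 -> NA
Final route key 70: none >= 70, wrap to smallest pos 43 -> NA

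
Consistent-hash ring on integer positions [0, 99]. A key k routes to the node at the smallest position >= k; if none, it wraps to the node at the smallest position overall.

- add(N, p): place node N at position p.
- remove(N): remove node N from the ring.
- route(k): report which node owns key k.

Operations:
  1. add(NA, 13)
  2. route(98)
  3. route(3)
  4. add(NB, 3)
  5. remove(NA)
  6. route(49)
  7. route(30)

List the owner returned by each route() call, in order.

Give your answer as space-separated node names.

Op 1: add NA@13 -> ring=[13:NA]
Op 2: route key 98: none >= 98, wrap to smallest pos 13 -> NA
Op 3: route key 3: smallest pos >= 3 is 13 -> NA
Op 4: add NB@3 -> ring=[3:NB,13:NA]
Op 5: remove NA -> ring=[3:NB]
Op 6: route key 49: none >= 49, wrap to smallest pos 3 -> NB
Op 7: route key 30: none >= 30, wrap to smallest pos 3 -> NB

Answer: NA NA NB NB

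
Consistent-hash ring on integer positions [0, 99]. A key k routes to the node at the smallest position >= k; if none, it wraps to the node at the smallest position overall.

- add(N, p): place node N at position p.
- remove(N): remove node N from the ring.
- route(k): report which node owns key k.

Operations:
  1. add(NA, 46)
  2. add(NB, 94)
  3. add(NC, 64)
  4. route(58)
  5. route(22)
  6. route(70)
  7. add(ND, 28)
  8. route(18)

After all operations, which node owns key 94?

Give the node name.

Op 1: add NA@46 -> ring=[46:NA]
Op 2: add NB@94 -> ring=[46:NA,94:NB]
Op 3: add NC@64 -> ring=[46:NA,64:NC,94:NB]
Op 4: route key 58: smallest pos >= 58 is 64 -> NC
Op 5: route key 22: smallest pos >= 22 is 46 -> NA
Op 6: route key 70: smallest pos >= 70 is 94 -> NB
Op 7: add ND@28 -> ring=[28:ND,46:NA,64:NC,94:NB]
Op 8: route key 18: smallest pos >= 18 is 28 -> ND
Final route key 94: smallest pos >= 94 is 94 -> NB

Answer: NB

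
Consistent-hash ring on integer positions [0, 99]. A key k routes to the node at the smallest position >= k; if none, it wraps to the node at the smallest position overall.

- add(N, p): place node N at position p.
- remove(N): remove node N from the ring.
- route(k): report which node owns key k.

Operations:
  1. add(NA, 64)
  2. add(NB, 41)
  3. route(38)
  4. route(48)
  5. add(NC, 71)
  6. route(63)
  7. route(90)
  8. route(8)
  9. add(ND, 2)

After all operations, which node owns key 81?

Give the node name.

Op 1: add NA@64 -> ring=[64:NA]
Op 2: add NB@41 -> ring=[41:NB,64:NA]
Op 3: route key 38: smallest pos >= 38 is 41 -> NB
Op 4: route key 48: smallest pos >= 48 is 64 -> NA
Op 5: add NC@71 -> ring=[41:NB,64:NA,71:NC]
Op 6: route key 63: smallest pos >= 63 is 64 -> NA
Op 7: route key 90: none >= 90, wrap to smallest pos 41 -> NB
Op 8: route key 8: smallest pos >= 8 is 41 -> NB
Op 9: add ND@2 -> ring=[2:ND,41:NB,64:NA,71:NC]
Final route key 81: none >= 81, wrap to smallest pos 2 -> ND

Answer: ND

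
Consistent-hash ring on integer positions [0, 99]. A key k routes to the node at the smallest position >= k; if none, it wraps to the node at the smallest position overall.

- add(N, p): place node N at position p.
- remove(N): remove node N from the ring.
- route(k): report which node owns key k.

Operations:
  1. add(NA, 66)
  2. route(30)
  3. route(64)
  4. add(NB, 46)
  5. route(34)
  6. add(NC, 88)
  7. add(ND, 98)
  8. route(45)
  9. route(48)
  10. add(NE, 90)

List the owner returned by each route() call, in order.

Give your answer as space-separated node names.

Op 1: add NA@66 -> ring=[66:NA]
Op 2: route key 30: smallest pos >= 30 is 66 -> NA
Op 3: route key 64: smallest pos >= 64 is 66 -> NA
Op 4: add NB@46 -> ring=[46:NB,66:NA]
Op 5: route key 34: smallest pos >= 34 is 46 -> NB
Op 6: add NC@88 -> ring=[46:NB,66:NA,88:NC]
Op 7: add ND@98 -> ring=[46:NB,66:NA,88:NC,98:ND]
Op 8: route key 45: smallest pos >= 45 is 46 -> NB
Op 9: route key 48: smallest pos >= 48 is 66 -> NA
Op 10: add NE@90 -> ring=[46:NB,66:NA,88:NC,90:NE,98:ND]

Answer: NA NA NB NB NA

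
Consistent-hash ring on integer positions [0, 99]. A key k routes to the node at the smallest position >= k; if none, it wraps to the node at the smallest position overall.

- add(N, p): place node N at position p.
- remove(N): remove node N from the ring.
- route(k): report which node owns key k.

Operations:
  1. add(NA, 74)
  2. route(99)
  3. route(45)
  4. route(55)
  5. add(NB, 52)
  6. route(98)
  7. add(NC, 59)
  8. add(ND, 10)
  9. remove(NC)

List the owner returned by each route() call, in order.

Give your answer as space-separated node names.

Answer: NA NA NA NB

Derivation:
Op 1: add NA@74 -> ring=[74:NA]
Op 2: route key 99: none >= 99, wrap to smallest pos 74 -> NA
Op 3: route key 45: smallest pos >= 45 is 74 -> NA
Op 4: route key 55: smallest pos >= 55 is 74 -> NA
Op 5: add NB@52 -> ring=[52:NB,74:NA]
Op 6: route key 98: none >= 98, wrap to smallest pos 52 -> NB
Op 7: add NC@59 -> ring=[52:NB,59:NC,74:NA]
Op 8: add ND@10 -> ring=[10:ND,52:NB,59:NC,74:NA]
Op 9: remove NC -> ring=[10:ND,52:NB,74:NA]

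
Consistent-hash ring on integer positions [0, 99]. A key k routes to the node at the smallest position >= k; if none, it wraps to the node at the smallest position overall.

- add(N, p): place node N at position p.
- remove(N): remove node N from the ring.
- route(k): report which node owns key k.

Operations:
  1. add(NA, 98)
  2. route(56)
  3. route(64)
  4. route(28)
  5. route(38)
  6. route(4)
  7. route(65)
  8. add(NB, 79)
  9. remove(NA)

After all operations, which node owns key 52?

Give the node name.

Op 1: add NA@98 -> ring=[98:NA]
Op 2: route key 56: smallest pos >= 56 is 98 -> NA
Op 3: route key 64: smallest pos >= 64 is 98 -> NA
Op 4: route key 28: smallest pos >= 28 is 98 -> NA
Op 5: route key 38: smallest pos >= 38 is 98 -> NA
Op 6: route key 4: smallest pos >= 4 is 98 -> NA
Op 7: route key 65: smallest pos >= 65 is 98 -> NA
Op 8: add NB@79 -> ring=[79:NB,98:NA]
Op 9: remove NA -> ring=[79:NB]
Final route key 52: smallest pos >= 52 is 79 -> NB

Answer: NB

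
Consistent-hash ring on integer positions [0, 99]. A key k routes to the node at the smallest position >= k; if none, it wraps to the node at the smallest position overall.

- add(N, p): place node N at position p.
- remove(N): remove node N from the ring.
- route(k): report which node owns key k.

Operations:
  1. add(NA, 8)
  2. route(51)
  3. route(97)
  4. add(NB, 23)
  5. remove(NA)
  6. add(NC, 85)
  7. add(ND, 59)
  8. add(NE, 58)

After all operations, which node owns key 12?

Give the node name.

Op 1: add NA@8 -> ring=[8:NA]
Op 2: route key 51: none >= 51, wrap to smallest pos 8 -> NA
Op 3: route key 97: none >= 97, wrap to smallest pos 8 -> NA
Op 4: add NB@23 -> ring=[8:NA,23:NB]
Op 5: remove NA -> ring=[23:NB]
Op 6: add NC@85 -> ring=[23:NB,85:NC]
Op 7: add ND@59 -> ring=[23:NB,59:ND,85:NC]
Op 8: add NE@58 -> ring=[23:NB,58:NE,59:ND,85:NC]
Final route key 12: smallest pos >= 12 is 23 -> NB

Answer: NB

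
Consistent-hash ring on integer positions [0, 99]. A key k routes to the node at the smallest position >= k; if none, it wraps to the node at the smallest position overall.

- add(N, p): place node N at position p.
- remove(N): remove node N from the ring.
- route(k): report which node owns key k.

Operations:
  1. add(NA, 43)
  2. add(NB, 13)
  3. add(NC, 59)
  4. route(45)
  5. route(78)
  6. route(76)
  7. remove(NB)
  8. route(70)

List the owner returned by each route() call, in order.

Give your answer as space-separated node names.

Answer: NC NB NB NA

Derivation:
Op 1: add NA@43 -> ring=[43:NA]
Op 2: add NB@13 -> ring=[13:NB,43:NA]
Op 3: add NC@59 -> ring=[13:NB,43:NA,59:NC]
Op 4: route key 45: smallest pos >= 45 is 59 -> NC
Op 5: route key 78: none >= 78, wrap to smallest pos 13 -> NB
Op 6: route key 76: none >= 76, wrap to smallest pos 13 -> NB
Op 7: remove NB -> ring=[43:NA,59:NC]
Op 8: route key 70: none >= 70, wrap to smallest pos 43 -> NA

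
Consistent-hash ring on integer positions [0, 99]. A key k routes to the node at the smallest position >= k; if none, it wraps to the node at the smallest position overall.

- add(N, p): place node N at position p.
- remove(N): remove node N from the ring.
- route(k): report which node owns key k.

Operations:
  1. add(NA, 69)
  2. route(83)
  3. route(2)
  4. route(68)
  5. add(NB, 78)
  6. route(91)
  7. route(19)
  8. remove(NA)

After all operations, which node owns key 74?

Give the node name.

Answer: NB

Derivation:
Op 1: add NA@69 -> ring=[69:NA]
Op 2: route key 83: none >= 83, wrap to smallest pos 69 -> NA
Op 3: route key 2: smallest pos >= 2 is 69 -> NA
Op 4: route key 68: smallest pos >= 68 is 69 -> NA
Op 5: add NB@78 -> ring=[69:NA,78:NB]
Op 6: route key 91: none >= 91, wrap to smallest pos 69 -> NA
Op 7: route key 19: smallest pos >= 19 is 69 -> NA
Op 8: remove NA -> ring=[78:NB]
Final route key 74: smallest pos >= 74 is 78 -> NB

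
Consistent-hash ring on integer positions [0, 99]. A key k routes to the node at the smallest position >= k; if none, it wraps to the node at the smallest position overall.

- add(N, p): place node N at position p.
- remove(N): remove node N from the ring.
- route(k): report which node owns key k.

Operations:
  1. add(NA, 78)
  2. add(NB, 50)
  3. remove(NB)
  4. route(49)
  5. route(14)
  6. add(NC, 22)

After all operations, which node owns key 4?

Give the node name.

Op 1: add NA@78 -> ring=[78:NA]
Op 2: add NB@50 -> ring=[50:NB,78:NA]
Op 3: remove NB -> ring=[78:NA]
Op 4: route key 49: smallest pos >= 49 is 78 -> NA
Op 5: route key 14: smallest pos >= 14 is 78 -> NA
Op 6: add NC@22 -> ring=[22:NC,78:NA]
Final route key 4: smallest pos >= 4 is 22 -> NC

Answer: NC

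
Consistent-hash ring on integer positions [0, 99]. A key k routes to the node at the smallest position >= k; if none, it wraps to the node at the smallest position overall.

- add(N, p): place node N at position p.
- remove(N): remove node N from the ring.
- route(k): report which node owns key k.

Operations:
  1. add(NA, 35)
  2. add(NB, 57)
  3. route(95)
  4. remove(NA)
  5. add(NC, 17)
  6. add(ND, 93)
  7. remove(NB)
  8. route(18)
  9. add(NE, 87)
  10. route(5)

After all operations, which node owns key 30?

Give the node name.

Answer: NE

Derivation:
Op 1: add NA@35 -> ring=[35:NA]
Op 2: add NB@57 -> ring=[35:NA,57:NB]
Op 3: route key 95: none >= 95, wrap to smallest pos 35 -> NA
Op 4: remove NA -> ring=[57:NB]
Op 5: add NC@17 -> ring=[17:NC,57:NB]
Op 6: add ND@93 -> ring=[17:NC,57:NB,93:ND]
Op 7: remove NB -> ring=[17:NC,93:ND]
Op 8: route key 18: smallest pos >= 18 is 93 -> ND
Op 9: add NE@87 -> ring=[17:NC,87:NE,93:ND]
Op 10: route key 5: smallest pos >= 5 is 17 -> NC
Final route key 30: smallest pos >= 30 is 87 -> NE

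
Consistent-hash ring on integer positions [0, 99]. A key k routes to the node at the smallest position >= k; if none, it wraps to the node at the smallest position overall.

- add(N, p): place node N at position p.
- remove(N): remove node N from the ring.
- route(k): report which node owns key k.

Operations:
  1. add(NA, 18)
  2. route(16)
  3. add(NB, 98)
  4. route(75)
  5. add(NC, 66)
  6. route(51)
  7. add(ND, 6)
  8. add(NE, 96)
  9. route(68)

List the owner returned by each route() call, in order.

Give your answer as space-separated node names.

Op 1: add NA@18 -> ring=[18:NA]
Op 2: route key 16: smallest pos >= 16 is 18 -> NA
Op 3: add NB@98 -> ring=[18:NA,98:NB]
Op 4: route key 75: smallest pos >= 75 is 98 -> NB
Op 5: add NC@66 -> ring=[18:NA,66:NC,98:NB]
Op 6: route key 51: smallest pos >= 51 is 66 -> NC
Op 7: add ND@6 -> ring=[6:ND,18:NA,66:NC,98:NB]
Op 8: add NE@96 -> ring=[6:ND,18:NA,66:NC,96:NE,98:NB]
Op 9: route key 68: smallest pos >= 68 is 96 -> NE

Answer: NA NB NC NE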